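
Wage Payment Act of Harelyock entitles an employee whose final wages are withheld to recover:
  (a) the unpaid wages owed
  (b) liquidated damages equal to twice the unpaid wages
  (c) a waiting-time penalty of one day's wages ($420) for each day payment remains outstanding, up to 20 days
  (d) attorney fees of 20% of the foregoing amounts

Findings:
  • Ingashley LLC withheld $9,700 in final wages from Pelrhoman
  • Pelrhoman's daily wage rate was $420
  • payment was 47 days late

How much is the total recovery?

$45,000

Doubled: 2 × $9,700 = $19,400
Penalty days: min(47, 20) = 20
Waiting-time penalty: 20 × $420 = $8,400
Subtotal: $9,700 + $19,400 + $8,400 = $37,500
Attorney fees: 20% of $37,500 = $7,500
Total award: $37,500 + $7,500 = $45,000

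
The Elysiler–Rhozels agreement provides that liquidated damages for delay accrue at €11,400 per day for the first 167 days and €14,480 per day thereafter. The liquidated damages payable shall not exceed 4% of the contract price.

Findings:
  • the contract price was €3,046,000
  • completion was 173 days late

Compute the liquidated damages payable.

First 167 days: 167 × €11,400 = €1,903,800
Remaining days: (173 − 167) × €14,480 = €86,880
Accrued per-day damages: €1,903,800 + €86,880 = €1,990,680
Cap: 4% of €3,046,000 = €121,840
Cap at €121,840: €1,990,680 exceeds the cap → €121,840

Liquidated damages: €121,840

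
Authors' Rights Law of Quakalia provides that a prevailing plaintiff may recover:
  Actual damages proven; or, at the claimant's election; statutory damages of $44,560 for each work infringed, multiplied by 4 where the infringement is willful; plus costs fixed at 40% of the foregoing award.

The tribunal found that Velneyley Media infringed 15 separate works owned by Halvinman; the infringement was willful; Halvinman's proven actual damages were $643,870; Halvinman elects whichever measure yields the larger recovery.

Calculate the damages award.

$3,743,040

Statutory damages: 15 × $44,560 = $668,400
Multiplied by 4: 4 × $668,400 = $2,673,600
Greater of actual damages ($643,870) or enhanced statutory damages ($2,673,600): $2,673,600
Costs: 40% of $2,673,600 = $1,069,440
Award plus costs: $2,673,600 + $1,069,440 = $3,743,040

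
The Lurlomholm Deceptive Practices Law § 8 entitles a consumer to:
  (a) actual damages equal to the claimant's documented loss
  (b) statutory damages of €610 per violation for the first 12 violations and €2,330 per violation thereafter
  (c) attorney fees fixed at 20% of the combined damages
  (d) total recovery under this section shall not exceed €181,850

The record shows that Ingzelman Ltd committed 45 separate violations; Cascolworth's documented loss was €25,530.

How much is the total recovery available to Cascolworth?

First 12 violations: 12 × €610 = €7,320
Remaining violations: (45 − 12) × €2,330 = €76,890
Statutory damages: €7,320 + €76,890 = €84,210
Combined damages: €25,530 + €84,210 = €109,740
Attorney fees: 20% of €109,740 = €21,948
Total before cap: €109,740 + €21,948 = €131,688
Cap at €181,850: €131,688 is within the cap, no reduction.

€131,688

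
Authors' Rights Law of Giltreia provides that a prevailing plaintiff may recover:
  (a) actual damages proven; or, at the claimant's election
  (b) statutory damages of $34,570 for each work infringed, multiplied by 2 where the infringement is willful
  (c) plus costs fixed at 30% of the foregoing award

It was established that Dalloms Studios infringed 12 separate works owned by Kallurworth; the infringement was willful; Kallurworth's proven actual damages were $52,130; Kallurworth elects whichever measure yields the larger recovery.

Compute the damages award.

$1,078,584

Statutory damages: 12 × $34,570 = $414,840
Doubled: 2 × $414,840 = $829,680
Greater of actual damages ($52,130) or enhanced statutory damages ($829,680): $829,680
Costs: 30% of $829,680 = $248,904
Award plus costs: $829,680 + $248,904 = $1,078,584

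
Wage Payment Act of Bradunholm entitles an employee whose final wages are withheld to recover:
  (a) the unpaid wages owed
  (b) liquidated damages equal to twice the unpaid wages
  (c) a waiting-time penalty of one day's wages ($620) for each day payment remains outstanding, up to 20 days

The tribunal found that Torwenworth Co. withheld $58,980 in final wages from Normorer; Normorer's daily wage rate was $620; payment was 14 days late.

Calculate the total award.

Doubled: 2 × $58,980 = $117,960
Penalty days: min(14, 20) = 14
Waiting-time penalty: 14 × $620 = $8,680
Total award: $58,980 + $117,960 + $8,680 = $185,620

$185,620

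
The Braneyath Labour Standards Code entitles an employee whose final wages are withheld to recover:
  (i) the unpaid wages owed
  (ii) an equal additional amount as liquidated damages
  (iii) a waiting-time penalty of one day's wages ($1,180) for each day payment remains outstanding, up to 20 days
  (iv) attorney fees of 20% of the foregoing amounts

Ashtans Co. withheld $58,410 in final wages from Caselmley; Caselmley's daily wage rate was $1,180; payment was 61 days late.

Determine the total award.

Liquidated damages (equal amount): $58,410
Penalty days: min(61, 20) = 20
Waiting-time penalty: 20 × $1,180 = $23,600
Subtotal: $58,410 + $58,410 + $23,600 = $140,420
Attorney fees: 20% of $140,420 = $28,084
Total award: $140,420 + $28,084 = $168,504

$168,504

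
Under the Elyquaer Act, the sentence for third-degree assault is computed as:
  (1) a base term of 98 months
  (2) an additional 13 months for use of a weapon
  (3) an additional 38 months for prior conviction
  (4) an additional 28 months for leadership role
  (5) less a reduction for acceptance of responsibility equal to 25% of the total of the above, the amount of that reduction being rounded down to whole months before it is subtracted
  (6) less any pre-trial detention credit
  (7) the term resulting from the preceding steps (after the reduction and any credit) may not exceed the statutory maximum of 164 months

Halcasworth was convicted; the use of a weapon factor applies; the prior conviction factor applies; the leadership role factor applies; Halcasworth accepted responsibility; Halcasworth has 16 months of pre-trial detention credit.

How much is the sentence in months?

Use of a weapon enhancement: +13 months
Prior conviction enhancement: +38 months
Leadership role enhancement: +28 months
Adjusted term: 98 months + 13 months + 38 months + 28 months = 177 months
Acceptance of responsibility reduction: 25% of 177 months = 44 months (rounded down)
After reduction: 177 − 44 = 133 months
Less pre-trial detention credit: 133 months − 16 months = 117 months
Cap at 164 months: 117 months is within the cap, no reduction.

117 months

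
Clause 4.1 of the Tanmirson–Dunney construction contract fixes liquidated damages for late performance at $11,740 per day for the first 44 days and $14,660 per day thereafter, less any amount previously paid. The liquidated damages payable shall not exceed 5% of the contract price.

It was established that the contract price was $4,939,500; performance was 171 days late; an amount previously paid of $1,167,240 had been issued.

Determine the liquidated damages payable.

First 44 days: 44 × $11,740 = $516,560
Remaining days: (171 − 44) × $14,660 = $1,861,820
Accrued per-day damages: $516,560 + $1,861,820 = $2,378,380
Less amount previously paid: $2,378,380 − $1,167,240 = $1,211,140
Cap: 5% of $4,939,500 = $246,975
Cap at $246,975: $1,211,140 exceeds the cap → $246,975

Liquidated damages: $246,975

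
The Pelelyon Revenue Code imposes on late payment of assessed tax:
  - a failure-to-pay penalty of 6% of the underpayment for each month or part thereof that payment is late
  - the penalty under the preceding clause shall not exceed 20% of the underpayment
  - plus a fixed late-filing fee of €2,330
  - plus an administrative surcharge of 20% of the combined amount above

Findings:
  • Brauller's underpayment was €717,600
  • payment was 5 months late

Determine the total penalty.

Accrued rate: 6% × 5 = 30%, capped at 20% → 20%
Failure-to-pay penalty: 20% of €717,600 = €143,520
Penalty before surcharge: €143,520 + €2,330 = €145,850
Administrative surcharge: 20% of €145,850 = €29,170
Total penalty: €145,850 + €29,170 = €175,020

€175,020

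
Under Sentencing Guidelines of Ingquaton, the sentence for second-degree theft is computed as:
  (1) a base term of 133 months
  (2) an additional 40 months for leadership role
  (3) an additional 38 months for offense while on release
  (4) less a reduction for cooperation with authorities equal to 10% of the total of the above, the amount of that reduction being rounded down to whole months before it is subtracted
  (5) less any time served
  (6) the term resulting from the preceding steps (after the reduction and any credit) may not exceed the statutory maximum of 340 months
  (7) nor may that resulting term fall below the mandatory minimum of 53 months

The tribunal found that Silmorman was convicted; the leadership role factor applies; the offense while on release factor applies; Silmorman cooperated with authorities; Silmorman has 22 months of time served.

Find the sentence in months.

Leadership role enhancement: +40 months
Offense while on release enhancement: +38 months
Adjusted term: 133 months + 40 months + 38 months = 211 months
Cooperation with authorities reduction: 10% of 211 months = 21 months (rounded down)
After reduction: 211 − 21 = 190 months
Less time served: 190 months − 22 months = 168 months
Cap at 340 months: 168 months is within the cap, no reduction.
Minimum 53 months: 168 months meets the minimum, no increase.

168 months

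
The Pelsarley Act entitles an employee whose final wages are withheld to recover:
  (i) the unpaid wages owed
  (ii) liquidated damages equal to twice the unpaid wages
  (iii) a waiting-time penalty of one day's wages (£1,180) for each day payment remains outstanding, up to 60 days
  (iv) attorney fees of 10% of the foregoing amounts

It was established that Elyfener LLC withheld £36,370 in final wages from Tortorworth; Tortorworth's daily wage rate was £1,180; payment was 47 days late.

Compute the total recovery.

£181,027

Doubled: 2 × £36,370 = £72,740
Penalty days: min(47, 60) = 47
Waiting-time penalty: 47 × £1,180 = £55,460
Subtotal: £36,370 + £72,740 + £55,460 = £164,570
Attorney fees: 10% of £164,570 = £16,457
Total award: £164,570 + £16,457 = £181,027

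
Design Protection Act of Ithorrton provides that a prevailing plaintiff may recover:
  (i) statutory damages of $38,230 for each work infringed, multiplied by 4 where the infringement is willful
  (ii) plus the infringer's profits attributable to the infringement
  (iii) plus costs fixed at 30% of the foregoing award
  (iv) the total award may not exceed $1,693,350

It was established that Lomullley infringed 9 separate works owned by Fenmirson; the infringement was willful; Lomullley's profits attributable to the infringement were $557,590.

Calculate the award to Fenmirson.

$1,693,350

Statutory damages: 9 × $38,230 = $344,070
Multiplied by 4: 4 × $344,070 = $1,376,280
Combined award: $1,376,280 + $557,590 = $1,933,870
Costs: 30% of $1,933,870 = $580,161
Award plus costs: $1,933,870 + $580,161 = $2,514,031
Cap at $1,693,350: $2,514,031 exceeds the cap → $1,693,350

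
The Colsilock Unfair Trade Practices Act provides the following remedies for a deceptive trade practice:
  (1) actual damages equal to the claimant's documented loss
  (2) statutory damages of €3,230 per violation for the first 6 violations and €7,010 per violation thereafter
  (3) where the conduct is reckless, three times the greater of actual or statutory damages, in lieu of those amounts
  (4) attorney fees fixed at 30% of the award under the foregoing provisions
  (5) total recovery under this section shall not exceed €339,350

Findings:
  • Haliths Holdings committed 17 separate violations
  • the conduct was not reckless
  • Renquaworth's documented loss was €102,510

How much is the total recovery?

First 6 violations: 6 × €3,230 = €19,380
Remaining violations: (17 − 6) × €7,010 = €77,110
Statutory damages: €19,380 + €77,110 = €96,490
Conduct not reckless: the in-lieu enhancement does not apply.
Actual plus statutory damages: €102,510 + €96,490 = €199,000
Attorney fees: 30% of €199,000 = €59,700
Total before cap: €199,000 + €59,700 = €258,700
Cap at €339,350: €258,700 is within the cap, no reduction.

€258,700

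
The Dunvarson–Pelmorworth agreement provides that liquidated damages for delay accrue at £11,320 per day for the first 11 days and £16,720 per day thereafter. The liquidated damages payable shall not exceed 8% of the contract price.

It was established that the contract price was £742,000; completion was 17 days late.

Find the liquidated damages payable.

First 11 days: 11 × £11,320 = £124,520
Remaining days: (17 − 11) × £16,720 = £100,320
Accrued per-day damages: £124,520 + £100,320 = £224,840
Cap: 8% of £742,000 = £59,360
Cap at £59,360: £224,840 exceeds the cap → £59,360

£59,360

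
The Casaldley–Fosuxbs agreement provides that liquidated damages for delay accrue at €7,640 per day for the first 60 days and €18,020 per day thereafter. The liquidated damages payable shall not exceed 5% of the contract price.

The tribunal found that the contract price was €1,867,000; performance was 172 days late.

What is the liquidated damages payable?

€93,350

First 60 days: 60 × €7,640 = €458,400
Remaining days: (172 − 60) × €18,020 = €2,018,240
Accrued per-day damages: €458,400 + €2,018,240 = €2,476,640
Cap: 5% of €1,867,000 = €93,350
Cap at €93,350: €2,476,640 exceeds the cap → €93,350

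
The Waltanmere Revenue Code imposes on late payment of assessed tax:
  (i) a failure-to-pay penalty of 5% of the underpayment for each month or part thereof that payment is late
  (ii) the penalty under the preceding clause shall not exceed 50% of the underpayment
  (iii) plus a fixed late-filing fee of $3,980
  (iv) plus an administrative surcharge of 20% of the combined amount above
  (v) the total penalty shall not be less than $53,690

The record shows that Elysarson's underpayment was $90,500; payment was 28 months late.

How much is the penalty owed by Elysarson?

$59,076

Accrued rate: 5% × 28 = 140%, capped at 50% → 50%
Failure-to-pay penalty: 50% of $90,500 = $45,250
Penalty before surcharge: $45,250 + $3,980 = $49,230
Administrative surcharge: 20% of $49,230 = $9,846
Total penalty: $49,230 + $9,846 = $59,076
Minimum $53,690: $59,076 meets the minimum, no increase.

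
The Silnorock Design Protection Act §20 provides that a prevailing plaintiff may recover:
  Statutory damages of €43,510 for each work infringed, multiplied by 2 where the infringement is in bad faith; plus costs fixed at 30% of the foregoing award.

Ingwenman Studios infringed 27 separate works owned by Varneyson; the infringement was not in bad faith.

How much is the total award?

€1,527,201

Statutory damages: 27 × €43,510 = €1,174,770
Infringement not in bad faith: no ×2 enhancement.
Costs: 30% of €1,174,770 = €352,431
Award plus costs: €1,174,770 + €352,431 = €1,527,201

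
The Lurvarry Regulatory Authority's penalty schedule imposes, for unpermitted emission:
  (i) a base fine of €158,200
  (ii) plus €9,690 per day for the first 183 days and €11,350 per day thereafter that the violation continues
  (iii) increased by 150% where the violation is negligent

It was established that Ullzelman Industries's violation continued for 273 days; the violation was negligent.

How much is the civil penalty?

€7,382,425

First 183 days: 183 × €9,690 = €1,773,270
Remaining days: (273 − 183) × €11,350 = €1,021,500
Per-day component: €1,773,270 + €1,021,500 = €2,794,770
Base plus per-day: €158,200 + €2,794,770 = €2,952,970
Enhancement: 150% of €2,952,970 = €4,429,455
Enhanced fine: €2,952,970 + €4,429,455 = €7,382,425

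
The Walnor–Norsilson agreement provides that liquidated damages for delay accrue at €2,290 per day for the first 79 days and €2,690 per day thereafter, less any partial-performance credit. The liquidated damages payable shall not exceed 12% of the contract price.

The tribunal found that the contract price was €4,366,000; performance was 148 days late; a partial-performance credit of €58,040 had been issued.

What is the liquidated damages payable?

First 79 days: 79 × €2,290 = €180,910
Remaining days: (148 − 79) × €2,690 = €185,610
Accrued per-day damages: €180,910 + €185,610 = €366,520
Less partial-performance credit: €366,520 − €58,040 = €308,480
Cap: 12% of €4,366,000 = €523,920
Cap at €523,920: €308,480 is within the cap, no reduction.

€308,480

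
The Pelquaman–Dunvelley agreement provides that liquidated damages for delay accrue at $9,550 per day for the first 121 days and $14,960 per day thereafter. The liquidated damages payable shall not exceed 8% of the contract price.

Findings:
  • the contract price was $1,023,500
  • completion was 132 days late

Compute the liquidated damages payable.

$81,880

First 121 days: 121 × $9,550 = $1,155,550
Remaining days: (132 − 121) × $14,960 = $164,560
Accrued per-day damages: $1,155,550 + $164,560 = $1,320,110
Cap: 8% of $1,023,500 = $81,880
Cap at $81,880: $1,320,110 exceeds the cap → $81,880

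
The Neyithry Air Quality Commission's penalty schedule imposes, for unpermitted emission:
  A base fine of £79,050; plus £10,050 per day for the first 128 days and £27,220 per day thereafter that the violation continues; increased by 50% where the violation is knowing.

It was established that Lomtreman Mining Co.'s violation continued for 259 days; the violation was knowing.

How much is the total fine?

First 128 days: 128 × £10,050 = £1,286,400
Remaining days: (259 − 128) × £27,220 = £3,565,820
Per-day component: £1,286,400 + £3,565,820 = £4,852,220
Base plus per-day: £79,050 + £4,852,220 = £4,931,270
Enhancement: 50% of £4,931,270 = £2,465,635
Enhanced fine: £4,931,270 + £2,465,635 = £7,396,905

£7,396,905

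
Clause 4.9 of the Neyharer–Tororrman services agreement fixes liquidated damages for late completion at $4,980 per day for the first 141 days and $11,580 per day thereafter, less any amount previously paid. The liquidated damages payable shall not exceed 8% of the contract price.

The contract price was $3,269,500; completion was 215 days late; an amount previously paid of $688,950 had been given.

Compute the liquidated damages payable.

$261,560

First 141 days: 141 × $4,980 = $702,180
Remaining days: (215 − 141) × $11,580 = $856,920
Accrued per-day damages: $702,180 + $856,920 = $1,559,100
Less amount previously paid: $1,559,100 − $688,950 = $870,150
Cap: 8% of $3,269,500 = $261,560
Cap at $261,560: $870,150 exceeds the cap → $261,560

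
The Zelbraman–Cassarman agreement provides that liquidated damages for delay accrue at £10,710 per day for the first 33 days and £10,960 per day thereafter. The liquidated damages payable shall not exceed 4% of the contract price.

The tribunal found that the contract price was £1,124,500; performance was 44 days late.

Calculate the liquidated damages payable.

£44,980

First 33 days: 33 × £10,710 = £353,430
Remaining days: (44 − 33) × £10,960 = £120,560
Accrued per-day damages: £353,430 + £120,560 = £473,990
Cap: 4% of £1,124,500 = £44,980
Cap at £44,980: £473,990 exceeds the cap → £44,980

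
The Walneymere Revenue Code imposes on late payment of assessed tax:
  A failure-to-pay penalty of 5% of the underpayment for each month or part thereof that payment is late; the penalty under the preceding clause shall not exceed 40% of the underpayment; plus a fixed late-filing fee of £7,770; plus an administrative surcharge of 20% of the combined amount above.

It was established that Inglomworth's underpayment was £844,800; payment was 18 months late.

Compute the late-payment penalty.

£414,828

Accrued rate: 5% × 18 = 90%, capped at 40% → 40%
Failure-to-pay penalty: 40% of £844,800 = £337,920
Penalty before surcharge: £337,920 + £7,770 = £345,690
Administrative surcharge: 20% of £345,690 = £69,138
Total penalty: £345,690 + £69,138 = £414,828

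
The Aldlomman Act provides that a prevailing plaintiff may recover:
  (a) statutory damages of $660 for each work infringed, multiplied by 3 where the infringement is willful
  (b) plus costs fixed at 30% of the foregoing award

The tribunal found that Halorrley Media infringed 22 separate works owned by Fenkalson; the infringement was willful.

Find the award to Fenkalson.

Statutory damages: 22 × $660 = $14,520
Trebled: 3 × $14,520 = $43,560
Costs: 30% of $43,560 = $13,068
Award plus costs: $43,560 + $13,068 = $56,628

$56,628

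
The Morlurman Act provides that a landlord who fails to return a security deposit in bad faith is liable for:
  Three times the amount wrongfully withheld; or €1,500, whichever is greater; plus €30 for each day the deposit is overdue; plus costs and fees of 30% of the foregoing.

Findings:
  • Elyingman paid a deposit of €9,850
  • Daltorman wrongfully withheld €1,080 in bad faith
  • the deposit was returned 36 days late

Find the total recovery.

€5,616

Trebled: 3 × €1,080 = €3,240
Minimum €1,500: €3,240 meets the minimum, no increase.
Late-return penalty: 36 × €30 = €1,080
Damages plus late penalty: €3,240 + €1,080 = €4,320
Costs and fees: 30% of €4,320 = €1,296
Total recovery: €4,320 + €1,296 = €5,616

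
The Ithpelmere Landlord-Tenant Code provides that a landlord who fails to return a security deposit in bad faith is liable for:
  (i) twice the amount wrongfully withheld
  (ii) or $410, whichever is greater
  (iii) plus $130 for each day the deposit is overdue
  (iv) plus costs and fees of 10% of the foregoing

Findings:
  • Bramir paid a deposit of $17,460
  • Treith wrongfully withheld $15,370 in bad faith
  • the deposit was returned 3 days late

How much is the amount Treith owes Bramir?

$34,243

Doubled: 2 × $15,370 = $30,740
Minimum $410: $30,740 meets the minimum, no increase.
Late-return penalty: 3 × $130 = $390
Damages plus late penalty: $30,740 + $390 = $31,130
Costs and fees: 10% of $31,130 = $3,113
Total recovery: $31,130 + $3,113 = $34,243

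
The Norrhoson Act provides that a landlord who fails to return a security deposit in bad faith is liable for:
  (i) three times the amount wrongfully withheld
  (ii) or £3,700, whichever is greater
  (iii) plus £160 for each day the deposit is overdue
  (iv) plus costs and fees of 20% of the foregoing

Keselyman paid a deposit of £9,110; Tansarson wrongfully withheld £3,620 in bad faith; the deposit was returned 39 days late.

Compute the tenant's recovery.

£20,520

Trebled: 3 × £3,620 = £10,860
Minimum £3,700: £10,860 meets the minimum, no increase.
Late-return penalty: 39 × £160 = £6,240
Damages plus late penalty: £10,860 + £6,240 = £17,100
Costs and fees: 20% of £17,100 = £3,420
Total recovery: £17,100 + £3,420 = £20,520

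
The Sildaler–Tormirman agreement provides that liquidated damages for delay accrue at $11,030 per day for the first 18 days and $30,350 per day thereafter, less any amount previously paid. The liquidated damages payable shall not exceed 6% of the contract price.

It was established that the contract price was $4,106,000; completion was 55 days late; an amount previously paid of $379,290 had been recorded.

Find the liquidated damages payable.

First 18 days: 18 × $11,030 = $198,540
Remaining days: (55 − 18) × $30,350 = $1,122,950
Accrued per-day damages: $198,540 + $1,122,950 = $1,321,490
Less amount previously paid: $1,321,490 − $379,290 = $942,200
Cap: 6% of $4,106,000 = $246,360
Cap at $246,360: $942,200 exceeds the cap → $246,360

$246,360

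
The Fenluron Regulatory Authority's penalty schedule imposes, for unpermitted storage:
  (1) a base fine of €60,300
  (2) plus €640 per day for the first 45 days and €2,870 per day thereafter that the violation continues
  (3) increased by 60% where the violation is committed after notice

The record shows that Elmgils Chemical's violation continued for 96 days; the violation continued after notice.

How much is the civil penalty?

First 45 days: 45 × €640 = €28,800
Remaining days: (96 − 45) × €2,870 = €146,370
Per-day component: €28,800 + €146,370 = €175,170
Base plus per-day: €60,300 + €175,170 = €235,470
Enhancement: 60% of €235,470 = €141,282
Enhanced fine: €235,470 + €141,282 = €376,752

€376,752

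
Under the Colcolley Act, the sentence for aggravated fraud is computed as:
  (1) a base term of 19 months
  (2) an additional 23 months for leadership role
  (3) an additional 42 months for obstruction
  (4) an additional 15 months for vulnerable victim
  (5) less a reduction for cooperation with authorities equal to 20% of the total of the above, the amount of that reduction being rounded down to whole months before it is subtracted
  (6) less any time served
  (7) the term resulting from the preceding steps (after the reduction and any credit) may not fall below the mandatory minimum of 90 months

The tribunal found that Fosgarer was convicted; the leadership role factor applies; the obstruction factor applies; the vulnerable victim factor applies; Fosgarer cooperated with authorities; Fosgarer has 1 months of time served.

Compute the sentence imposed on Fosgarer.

Leadership role enhancement: +23 months
Obstruction enhancement: +42 months
Vulnerable victim enhancement: +15 months
Adjusted term: 19 months + 23 months + 42 months + 15 months = 99 months
Cooperation with authorities reduction: 20% of 99 months = 19 months (rounded down)
After reduction: 99 − 19 = 80 months
Less time served: 80 months − 1 months = 79 months
Minimum 90 months: 79 months is below the minimum → 90 months

90 months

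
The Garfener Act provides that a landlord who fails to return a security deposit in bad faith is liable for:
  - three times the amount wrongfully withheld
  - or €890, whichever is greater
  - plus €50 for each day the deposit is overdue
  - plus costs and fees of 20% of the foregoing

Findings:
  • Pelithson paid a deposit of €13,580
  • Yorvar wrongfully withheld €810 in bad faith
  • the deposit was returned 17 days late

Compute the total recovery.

Recovery: €3,936

Trebled: 3 × €810 = €2,430
Minimum €890: €2,430 meets the minimum, no increase.
Late-return penalty: 17 × €50 = €850
Damages plus late penalty: €2,430 + €850 = €3,280
Costs and fees: 20% of €3,280 = €656
Total recovery: €3,280 + €656 = €3,936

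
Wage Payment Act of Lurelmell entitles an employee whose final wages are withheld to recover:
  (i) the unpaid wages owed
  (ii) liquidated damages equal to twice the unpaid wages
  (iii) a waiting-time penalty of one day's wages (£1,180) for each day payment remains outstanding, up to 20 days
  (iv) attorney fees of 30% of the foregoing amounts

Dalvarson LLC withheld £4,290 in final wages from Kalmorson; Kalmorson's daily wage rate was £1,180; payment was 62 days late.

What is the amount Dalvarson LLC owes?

Doubled: 2 × £4,290 = £8,580
Penalty days: min(62, 20) = 20
Waiting-time penalty: 20 × £1,180 = £23,600
Subtotal: £4,290 + £8,580 + £23,600 = £36,470
Attorney fees: 30% of £36,470 = £10,941
Total award: £36,470 + £10,941 = £47,411

£47,411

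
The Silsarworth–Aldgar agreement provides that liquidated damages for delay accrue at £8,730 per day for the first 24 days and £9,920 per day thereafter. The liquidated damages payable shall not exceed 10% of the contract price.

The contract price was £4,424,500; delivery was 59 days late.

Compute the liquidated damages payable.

First 24 days: 24 × £8,730 = £209,520
Remaining days: (59 − 24) × £9,920 = £347,200
Accrued per-day damages: £209,520 + £347,200 = £556,720
Cap: 10% of £4,424,500 = £442,450
Cap at £442,450: £556,720 exceeds the cap → £442,450

£442,450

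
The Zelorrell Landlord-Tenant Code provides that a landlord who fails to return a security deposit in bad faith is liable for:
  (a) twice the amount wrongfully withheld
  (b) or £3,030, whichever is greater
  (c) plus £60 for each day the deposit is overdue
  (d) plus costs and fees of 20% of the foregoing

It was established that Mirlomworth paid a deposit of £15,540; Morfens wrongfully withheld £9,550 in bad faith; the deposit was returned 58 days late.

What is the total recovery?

£27,096

Doubled: 2 × £9,550 = £19,100
Minimum £3,030: £19,100 meets the minimum, no increase.
Late-return penalty: 58 × £60 = £3,480
Damages plus late penalty: £19,100 + £3,480 = £22,580
Costs and fees: 20% of £22,580 = £4,516
Total recovery: £22,580 + £4,516 = £27,096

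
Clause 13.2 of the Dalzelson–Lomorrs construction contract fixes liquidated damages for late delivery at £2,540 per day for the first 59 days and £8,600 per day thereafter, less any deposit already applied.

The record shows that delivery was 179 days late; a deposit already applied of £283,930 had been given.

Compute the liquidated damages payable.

£897,930

First 59 days: 59 × £2,540 = £149,860
Remaining days: (179 − 59) × £8,600 = £1,032,000
Accrued per-day damages: £149,860 + £1,032,000 = £1,181,860
Less deposit already applied: £1,181,860 − £283,930 = £897,930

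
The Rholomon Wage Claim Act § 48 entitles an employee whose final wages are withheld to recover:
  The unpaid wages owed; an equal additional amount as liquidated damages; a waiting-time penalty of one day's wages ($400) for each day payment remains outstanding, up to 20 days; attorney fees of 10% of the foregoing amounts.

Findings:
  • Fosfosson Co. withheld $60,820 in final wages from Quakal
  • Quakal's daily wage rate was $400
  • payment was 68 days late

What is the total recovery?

$142,604

Liquidated damages (equal amount): $60,820
Penalty days: min(68, 20) = 20
Waiting-time penalty: 20 × $400 = $8,000
Subtotal: $60,820 + $60,820 + $8,000 = $129,640
Attorney fees: 10% of $129,640 = $12,964
Total award: $129,640 + $12,964 = $142,604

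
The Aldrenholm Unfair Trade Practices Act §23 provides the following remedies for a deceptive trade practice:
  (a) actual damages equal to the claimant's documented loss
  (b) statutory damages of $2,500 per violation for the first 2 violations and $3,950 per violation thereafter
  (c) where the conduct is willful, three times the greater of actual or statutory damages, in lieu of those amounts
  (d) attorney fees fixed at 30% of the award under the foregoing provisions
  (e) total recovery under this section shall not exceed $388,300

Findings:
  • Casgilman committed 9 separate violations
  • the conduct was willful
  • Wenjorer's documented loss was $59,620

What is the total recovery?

First 2 violations: 2 × $2,500 = $5,000
Remaining violations: (9 − 2) × $3,950 = $27,650
Statutory damages: $5,000 + $27,650 = $32,650
Greater of actual damages ($59,620) or statutory damages ($32,650): $59,620
Trebled: 3 × $59,620 = $178,860
Attorney fees: 30% of $178,860 = $53,658
Total before cap: $178,860 + $53,658 = $232,518
Cap at $388,300: $232,518 is within the cap, no reduction.

$232,518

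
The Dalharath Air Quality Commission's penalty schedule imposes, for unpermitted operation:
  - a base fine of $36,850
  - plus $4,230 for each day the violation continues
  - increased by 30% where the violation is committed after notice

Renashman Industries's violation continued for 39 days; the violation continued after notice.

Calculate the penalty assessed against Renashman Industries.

$262,366

Per-day component: 39 × $4,230 = $164,970
Base plus per-day: $36,850 + $164,970 = $201,820
Enhancement: 30% of $201,820 = $60,546
Enhanced fine: $201,820 + $60,546 = $262,366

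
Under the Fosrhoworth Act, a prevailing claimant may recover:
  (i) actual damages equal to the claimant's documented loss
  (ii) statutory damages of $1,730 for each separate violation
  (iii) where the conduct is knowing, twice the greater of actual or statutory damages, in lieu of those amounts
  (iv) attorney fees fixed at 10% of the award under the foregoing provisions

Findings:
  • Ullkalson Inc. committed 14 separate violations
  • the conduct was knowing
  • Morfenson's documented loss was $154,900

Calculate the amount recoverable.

Statutory damages: 14 × $1,730 = $24,220
Greater of actual damages ($154,900) or statutory damages ($24,220): $154,900
Doubled: 2 × $154,900 = $309,800
Attorney fees: 10% of $309,800 = $30,980
Total recovery: $309,800 + $30,980 = $340,780

$340,780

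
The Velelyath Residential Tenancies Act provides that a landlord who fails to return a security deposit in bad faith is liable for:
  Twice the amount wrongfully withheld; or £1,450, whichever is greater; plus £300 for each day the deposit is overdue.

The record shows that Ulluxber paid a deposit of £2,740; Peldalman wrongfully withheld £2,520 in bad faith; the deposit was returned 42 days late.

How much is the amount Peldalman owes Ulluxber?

Doubled: 2 × £2,520 = £5,040
Minimum £1,450: £5,040 meets the minimum, no increase.
Late-return penalty: 42 × £300 = £12,600
Damages plus late penalty: £5,040 + £12,600 = £17,640

£17,640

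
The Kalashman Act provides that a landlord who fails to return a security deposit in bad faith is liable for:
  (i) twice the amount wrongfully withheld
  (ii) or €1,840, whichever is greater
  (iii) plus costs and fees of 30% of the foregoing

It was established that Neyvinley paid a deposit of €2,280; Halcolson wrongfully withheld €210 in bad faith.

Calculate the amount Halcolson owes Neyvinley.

Doubled: 2 × €210 = €420
Minimum €1,840: €420 is below the minimum → €1,840
Costs and fees: 30% of €1,840 = €552
Total recovery: €1,840 + €552 = €2,392

Recovery: €2,392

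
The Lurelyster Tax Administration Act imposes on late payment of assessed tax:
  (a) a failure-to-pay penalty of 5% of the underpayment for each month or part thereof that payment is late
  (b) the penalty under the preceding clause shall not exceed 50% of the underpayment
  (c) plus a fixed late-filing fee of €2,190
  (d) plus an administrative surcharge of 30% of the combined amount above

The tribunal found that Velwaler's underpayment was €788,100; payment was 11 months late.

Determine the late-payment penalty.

€515,112

Accrued rate: 5% × 11 = 55%, capped at 50% → 50%
Failure-to-pay penalty: 50% of €788,100 = €394,050
Penalty before surcharge: €394,050 + €2,190 = €396,240
Administrative surcharge: 30% of €396,240 = €118,872
Total penalty: €396,240 + €118,872 = €515,112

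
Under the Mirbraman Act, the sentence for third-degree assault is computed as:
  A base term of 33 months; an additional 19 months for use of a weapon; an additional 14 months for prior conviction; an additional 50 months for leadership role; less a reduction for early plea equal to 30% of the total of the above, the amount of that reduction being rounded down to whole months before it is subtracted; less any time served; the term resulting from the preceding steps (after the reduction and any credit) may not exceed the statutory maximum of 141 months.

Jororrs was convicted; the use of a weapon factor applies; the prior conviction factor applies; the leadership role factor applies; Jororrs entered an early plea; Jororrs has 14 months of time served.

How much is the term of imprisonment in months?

Use of a weapon enhancement: +19 months
Prior conviction enhancement: +14 months
Leadership role enhancement: +50 months
Adjusted term: 33 months + 19 months + 14 months + 50 months = 116 months
Early plea reduction: 30% of 116 months = 34 months (rounded down)
After reduction: 116 − 34 = 82 months
Less time served: 82 months − 14 months = 68 months
Cap at 141 months: 68 months is within the cap, no reduction.

68 months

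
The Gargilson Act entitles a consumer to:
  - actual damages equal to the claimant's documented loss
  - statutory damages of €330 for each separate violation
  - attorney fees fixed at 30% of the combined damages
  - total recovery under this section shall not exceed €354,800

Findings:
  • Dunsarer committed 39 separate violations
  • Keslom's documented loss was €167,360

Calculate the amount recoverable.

Statutory damages: 39 × €330 = €12,870
Combined damages: €167,360 + €12,870 = €180,230
Attorney fees: 30% of €180,230 = €54,069
Total before cap: €180,230 + €54,069 = €234,299
Cap at €354,800: €234,299 is within the cap, no reduction.

€234,299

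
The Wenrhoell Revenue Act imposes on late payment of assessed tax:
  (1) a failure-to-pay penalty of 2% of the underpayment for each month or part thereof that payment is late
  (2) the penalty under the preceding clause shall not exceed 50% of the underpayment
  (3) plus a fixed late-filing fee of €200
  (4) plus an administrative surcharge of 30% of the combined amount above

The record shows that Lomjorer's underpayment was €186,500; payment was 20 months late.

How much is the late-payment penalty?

€97,240

Accrued rate: 2% × 20 = 40%, capped at 50% → 40%
Failure-to-pay penalty: 40% of €186,500 = €74,600
Penalty before surcharge: €74,600 + €200 = €74,800
Administrative surcharge: 30% of €74,800 = €22,440
Total penalty: €74,800 + €22,440 = €97,240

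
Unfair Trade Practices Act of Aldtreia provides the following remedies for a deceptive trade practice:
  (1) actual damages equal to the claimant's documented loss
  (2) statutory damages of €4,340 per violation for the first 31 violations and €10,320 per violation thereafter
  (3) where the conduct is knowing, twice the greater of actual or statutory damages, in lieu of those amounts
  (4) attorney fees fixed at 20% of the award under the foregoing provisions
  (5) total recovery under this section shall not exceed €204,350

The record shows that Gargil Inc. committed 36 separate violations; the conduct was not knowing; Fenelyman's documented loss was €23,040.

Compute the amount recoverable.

€204,350

First 31 violations: 31 × €4,340 = €134,540
Remaining violations: (36 − 31) × €10,320 = €51,600
Statutory damages: €134,540 + €51,600 = €186,140
Conduct not knowing: the in-lieu enhancement does not apply.
Actual plus statutory damages: €23,040 + €186,140 = €209,180
Attorney fees: 20% of €209,180 = €41,836
Total before cap: €209,180 + €41,836 = €251,016
Cap at €204,350: €251,016 exceeds the cap → €204,350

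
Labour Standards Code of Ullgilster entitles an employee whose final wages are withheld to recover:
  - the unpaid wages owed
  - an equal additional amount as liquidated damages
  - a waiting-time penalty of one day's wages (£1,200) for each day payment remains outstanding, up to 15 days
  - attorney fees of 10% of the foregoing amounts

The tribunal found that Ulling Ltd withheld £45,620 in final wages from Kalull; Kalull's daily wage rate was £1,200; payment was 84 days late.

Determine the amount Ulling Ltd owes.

Liquidated damages (equal amount): £45,620
Penalty days: min(84, 15) = 15
Waiting-time penalty: 15 × £1,200 = £18,000
Subtotal: £45,620 + £45,620 + £18,000 = £109,240
Attorney fees: 10% of £109,240 = £10,924
Total award: £109,240 + £10,924 = £120,164

£120,164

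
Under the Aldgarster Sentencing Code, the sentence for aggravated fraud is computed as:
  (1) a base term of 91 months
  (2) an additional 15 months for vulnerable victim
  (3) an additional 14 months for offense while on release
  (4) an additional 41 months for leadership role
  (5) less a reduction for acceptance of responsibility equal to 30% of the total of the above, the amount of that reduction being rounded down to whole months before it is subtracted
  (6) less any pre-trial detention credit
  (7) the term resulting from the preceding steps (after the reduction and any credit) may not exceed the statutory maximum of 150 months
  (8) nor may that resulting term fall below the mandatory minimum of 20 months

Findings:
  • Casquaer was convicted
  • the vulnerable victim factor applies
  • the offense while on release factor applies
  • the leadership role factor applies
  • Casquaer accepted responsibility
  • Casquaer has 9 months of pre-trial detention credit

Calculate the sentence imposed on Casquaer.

Vulnerable victim enhancement: +15 months
Offense while on release enhancement: +14 months
Leadership role enhancement: +41 months
Adjusted term: 91 months + 15 months + 14 months + 41 months = 161 months
Acceptance of responsibility reduction: 30% of 161 months = 48 months (rounded down)
After reduction: 161 − 48 = 113 months
Less pre-trial detention credit: 113 months − 9 months = 104 months
Cap at 150 months: 104 months is within the cap, no reduction.
Minimum 20 months: 104 months meets the minimum, no increase.

104 months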